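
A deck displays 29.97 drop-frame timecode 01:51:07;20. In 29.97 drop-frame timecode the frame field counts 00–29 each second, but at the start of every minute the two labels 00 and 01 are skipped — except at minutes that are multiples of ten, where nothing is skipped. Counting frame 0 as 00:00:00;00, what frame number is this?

199830

As if non-drop at 30 labels/s: (1 × 3600 + 51 × 60 + 7) × 30 + 20 = 200030.
Minute boundaries passed: 111; those not divisible by 10: 111 − 11 = 100; dropped labels = 2 × 100 = 200.
Actual frame index = 200030 − 200 = 199830.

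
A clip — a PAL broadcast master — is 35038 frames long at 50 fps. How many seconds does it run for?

700.76 seconds

Running time = 35038 / (50) = 700.76 s.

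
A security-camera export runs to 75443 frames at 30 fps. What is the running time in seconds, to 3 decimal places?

Running time = 75443 × 1/30 = 75443/30 s ≈ 2514.767 s.

2514.767 seconds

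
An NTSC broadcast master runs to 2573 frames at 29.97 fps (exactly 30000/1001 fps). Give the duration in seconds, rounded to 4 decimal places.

85.8524 seconds

Running time = 2573 × 1001/30000 = 2575573/30000 s ≈ 85.8524 s.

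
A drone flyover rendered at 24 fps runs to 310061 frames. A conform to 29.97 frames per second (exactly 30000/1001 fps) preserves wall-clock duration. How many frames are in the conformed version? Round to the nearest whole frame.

Frames at target rate = 310061 × (30000/1001) / (24) = 387576250/1001 ≈ 387189.061.
Nearest whole frame: 387189.

387189 frames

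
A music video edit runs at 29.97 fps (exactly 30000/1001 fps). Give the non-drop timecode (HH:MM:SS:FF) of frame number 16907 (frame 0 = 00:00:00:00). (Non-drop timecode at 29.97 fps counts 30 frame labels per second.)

00:09:23:17

16907 ÷ 30 = 563 full seconds, remainder 17 frames.
563 s = 0 h 9 min 23 s.
Timecode: 00:09:23:17.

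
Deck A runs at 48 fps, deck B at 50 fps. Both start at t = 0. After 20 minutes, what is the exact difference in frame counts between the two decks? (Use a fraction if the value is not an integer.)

20 min = 1200 s.
A emits 48 × 1200 = 57600 frames; B emits 50 × 1200 = 60000.
Difference = 2400 frames; B is ahead of A.

2400 frames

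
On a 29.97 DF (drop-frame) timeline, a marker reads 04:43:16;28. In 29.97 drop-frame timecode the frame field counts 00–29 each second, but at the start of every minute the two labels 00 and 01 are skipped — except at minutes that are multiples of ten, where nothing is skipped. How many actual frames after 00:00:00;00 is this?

509398

Complete 10-minute blocks: 28, each 17982 frames → 503496.
Remaining 3 whole minutes in the current block: 1800 + 2 × 1798 = 5396 frames.
Within the current minute: 16 × 30 + 28 − 2 = 506 (labels ;00/;01 skipped at this minute). Total = 503496 + 5396 + 506 = 509398.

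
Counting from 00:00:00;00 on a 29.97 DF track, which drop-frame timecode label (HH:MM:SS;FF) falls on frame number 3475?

00:01:55;27

Ten DF minutes hold 17982 frames, so frame 3475 lies in block 0 (frames 0–17981) with 3475 frames into that block.
The block's first minute is 1800 frames and the rest 1798 each; 3475 frames reaches minute 1, so 0 × 18 + 1 × 2 = 2 labels have been skipped so far.
Adding those back, label number 3475 + 2 = 3477 at 30 labels/s is 115 s + 27 f = 0 h 1 min 55 s frame 27, i.e. 00:01:55;27.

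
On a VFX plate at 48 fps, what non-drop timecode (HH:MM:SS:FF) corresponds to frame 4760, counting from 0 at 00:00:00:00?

4760 ÷ 48 = 99 full seconds, remainder 8 frames.
99 s = 0 h 1 min 39 s.
Timecode: 00:01:39:08.

00:01:39:08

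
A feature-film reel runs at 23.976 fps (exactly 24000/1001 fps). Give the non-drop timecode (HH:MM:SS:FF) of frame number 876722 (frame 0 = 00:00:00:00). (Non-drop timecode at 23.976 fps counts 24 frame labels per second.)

10:08:50:02

876722 ÷ 24 = 36530 full seconds, remainder 2 frames.
36530 s = 10 h 8 min 50 s.
Timecode: 10:08:50:02.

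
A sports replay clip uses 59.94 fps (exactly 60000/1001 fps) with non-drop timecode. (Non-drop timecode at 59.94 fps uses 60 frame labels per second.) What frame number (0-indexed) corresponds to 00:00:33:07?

Total seconds to the label: (0 × 3600 + 0 × 60 + 33) = 33.
Frame index = 33 × 60 + 7 = 1987.

1987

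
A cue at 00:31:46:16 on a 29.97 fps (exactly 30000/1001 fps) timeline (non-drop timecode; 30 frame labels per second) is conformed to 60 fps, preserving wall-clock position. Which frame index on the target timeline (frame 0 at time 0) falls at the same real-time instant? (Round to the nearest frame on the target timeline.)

frame 114506

Source frame index: (0×3600 + 31×60 + 46) × 30 + 16 = 57196.
Real time: 57196 / (30000/1001) = 14313299/7500 s.
Target frame: (14313299/7500) × (60) = 14313299/125 ≈ 114506.392 → 114506.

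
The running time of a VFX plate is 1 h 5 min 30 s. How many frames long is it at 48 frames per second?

188640 frames

1 h 5 min 30 s = 3930 s.
Frames = 3930 × 48 = 188640.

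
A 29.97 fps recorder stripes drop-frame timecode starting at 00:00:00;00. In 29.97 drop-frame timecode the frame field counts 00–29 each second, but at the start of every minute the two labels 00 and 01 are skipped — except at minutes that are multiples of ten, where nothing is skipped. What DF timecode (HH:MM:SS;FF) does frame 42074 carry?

00:23:23;26

Ten DF minutes hold 17982 frames, so frame 42074 lies in block 2 (frames 35964–53945) with 6110 frames into that block.
The block's first minute is 1800 frames and the rest 1798 each; 6110 frames reaches minute 3, so 2 × 18 + 3 × 2 = 42 labels have been skipped so far.
Adding those back, label number 42074 + 42 = 42116 at 30 labels/s is 1403 s + 26 f = 0 h 23 min 23 s frame 26, i.e. 00:23:23;26.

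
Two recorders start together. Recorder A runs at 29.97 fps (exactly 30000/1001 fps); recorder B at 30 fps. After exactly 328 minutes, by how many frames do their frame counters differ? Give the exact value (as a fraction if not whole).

590400/1001 frames

328 min = 19680 s.
A emits 30000/1001 × 19680 = 590400000/1001 frames; B emits 30 × 19680 = 590400.
Difference = 590400/1001 frames (≈ 589.8102); B is ahead of A.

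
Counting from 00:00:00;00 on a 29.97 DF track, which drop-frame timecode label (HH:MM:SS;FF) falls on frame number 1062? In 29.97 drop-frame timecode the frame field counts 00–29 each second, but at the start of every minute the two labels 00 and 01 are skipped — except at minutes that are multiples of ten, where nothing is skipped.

00:00:35;12

Ten DF minutes hold 17982 frames, so frame 1062 lies in block 0 (frames 0–17981) with 1062 frames into that block.
The block's first minute is 1800 frames and the rest 1798 each; 1062 frames reaches minute 0, so 0 × 18 + 0 × 2 = 0 labels have been skipped so far.
Adding those back, label number 1062 + 0 = 1062 at 30 labels/s is 35 s + 12 f = 0 h 0 min 35 s frame 12, i.e. 00:00:35;12.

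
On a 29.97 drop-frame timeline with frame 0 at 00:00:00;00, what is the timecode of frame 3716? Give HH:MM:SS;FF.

00:02:04;00

Ten DF minutes hold 17982 frames, so frame 3716 lies in block 0 (frames 0–17981) with 3716 frames into that block.
The block's first minute is 1800 frames and the rest 1798 each; 3716 frames reaches minute 2, so 0 × 18 + 2 × 2 = 4 labels have been skipped so far.
Adding those back, label number 3716 + 4 = 3720 at 30 labels/s is 124 s + 0 f = 0 h 2 min 4 s frame 0, i.e. 00:02:04;00.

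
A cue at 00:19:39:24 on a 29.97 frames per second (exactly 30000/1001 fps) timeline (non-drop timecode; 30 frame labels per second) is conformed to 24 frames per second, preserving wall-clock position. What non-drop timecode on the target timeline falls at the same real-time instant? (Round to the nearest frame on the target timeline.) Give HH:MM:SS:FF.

00:19:41:00

Source frame index: (0×3600 + 19×60 + 39) × 30 + 24 = 35394.
Real time: 35394 / (30000/1001) = 5904899/5000 s.
Target frame: (5904899/5000) × (24) = 17714697/625 ≈ 28343.515 → 28344.
At 24 labels/s: frame 28344 → 00:19:41:00.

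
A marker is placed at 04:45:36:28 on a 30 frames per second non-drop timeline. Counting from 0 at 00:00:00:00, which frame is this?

514108

Total seconds to the label: (4 × 3600 + 45 × 60 + 36) = 17136.
Frame index = 17136 × 30 + 28 = 514108.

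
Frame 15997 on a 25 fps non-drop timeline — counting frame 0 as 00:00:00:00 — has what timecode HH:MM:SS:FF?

00:10:39:22

15997 ÷ 25 = 639 full seconds, remainder 22 frames.
639 s = 0 h 10 min 39 s.
Timecode: 00:10:39:22.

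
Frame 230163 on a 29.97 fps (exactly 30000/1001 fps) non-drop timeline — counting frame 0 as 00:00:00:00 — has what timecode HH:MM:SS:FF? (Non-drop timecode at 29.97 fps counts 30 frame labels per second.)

230163 ÷ 30 = 7672 full seconds, remainder 3 frames.
7672 s = 2 h 7 min 52 s.
Timecode: 02:07:52:03.

02:07:52:03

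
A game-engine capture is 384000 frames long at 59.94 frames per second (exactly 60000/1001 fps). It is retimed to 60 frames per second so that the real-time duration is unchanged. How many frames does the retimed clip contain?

384384 frames

Target frames = source frames × (target rate / source rate) = 384000 × (60)/(60000/1001) = 384000 × 1001/1000 = 384384.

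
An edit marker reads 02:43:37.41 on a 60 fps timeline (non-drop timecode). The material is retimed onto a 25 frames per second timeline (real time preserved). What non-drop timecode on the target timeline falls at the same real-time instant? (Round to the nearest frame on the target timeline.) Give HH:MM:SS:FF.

Source frame index: (2×3600 + 43×60 + 37) × 60 + 41 = 589061.
Real time: 589061 / (60) = 589061/60 s.
Target frame: (589061/60) × (25) = 2945305/12 ≈ 245442.083 → 245442.
At 25 labels/s: frame 245442 → 02:43:37:17.

02:43:37:17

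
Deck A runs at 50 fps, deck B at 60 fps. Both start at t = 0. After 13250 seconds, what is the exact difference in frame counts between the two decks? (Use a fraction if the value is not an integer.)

132500 frames

A emits 50 × 13250 = 662500 frames; B emits 60 × 13250 = 795000.
Difference = 132500 frames; B is ahead of A.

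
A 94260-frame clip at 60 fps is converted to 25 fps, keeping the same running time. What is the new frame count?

39275 frames

Target frames = source frames × (target rate / source rate) = 94260 × (25)/(60) = 94260 × 5/12 = 39275.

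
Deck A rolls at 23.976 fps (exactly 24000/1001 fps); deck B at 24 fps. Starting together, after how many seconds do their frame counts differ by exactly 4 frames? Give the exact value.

1001/6 seconds

The gap grows by |24 − 24000/1001| = 24/1001 frames per second.
Time for a 4-frame gap: 4 ÷ (24/1001) = 1001/6 s.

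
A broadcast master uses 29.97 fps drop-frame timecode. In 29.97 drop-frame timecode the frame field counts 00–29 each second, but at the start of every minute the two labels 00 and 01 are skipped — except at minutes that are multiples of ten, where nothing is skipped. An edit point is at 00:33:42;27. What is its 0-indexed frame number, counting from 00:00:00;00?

60627

As if non-drop at 30 labels/s: (0 × 3600 + 33 × 60 + 42) × 30 + 27 = 60687.
Minute boundaries passed: 33; those not divisible by 10: 33 − 3 = 30; dropped labels = 2 × 30 = 60.
Actual frame index = 60687 − 60 = 60627.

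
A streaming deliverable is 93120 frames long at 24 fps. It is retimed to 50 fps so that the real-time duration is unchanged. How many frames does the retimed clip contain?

194000 frames

Target frames = source frames × (target rate / source rate) = 93120 × (50)/(24) = 93120 × 25/12 = 194000.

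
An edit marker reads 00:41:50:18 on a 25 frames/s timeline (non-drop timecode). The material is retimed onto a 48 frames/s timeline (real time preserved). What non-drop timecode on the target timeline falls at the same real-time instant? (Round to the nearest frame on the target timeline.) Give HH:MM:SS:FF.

Source frame index: (0×3600 + 41×60 + 50) × 25 + 18 = 62768.
Real time: 62768 / (25) = 62768/25 s.
Target frame: (62768/25) × (48) = 3012864/25 ≈ 120514.560 → 120515.
At 48 labels/s: frame 120515 → 00:41:50:35.

00:41:50:35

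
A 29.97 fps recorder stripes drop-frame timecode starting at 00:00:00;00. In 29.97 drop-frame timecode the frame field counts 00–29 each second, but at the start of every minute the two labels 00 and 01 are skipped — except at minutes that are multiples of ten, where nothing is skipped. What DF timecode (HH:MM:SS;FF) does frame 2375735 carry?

Each 10-minute DF block holds 10 × 60 × 30 − 9 × 2 = 17982 frames. 2375735 ÷ 17982 → 132 full blocks, remainder 2111.
Within the partial block the first minute is 1800 frames and each further minute 1798, so 1 further minute boundary passed. Total skipped labels = 18 × 132 + 2 × 1 = 2378.
Non-drop label index = 2375735 + 2378 = 2378113; at 30 labels/s that is 22:01:10:13, i.e. DF 22:01:10;13.

22:01:10;13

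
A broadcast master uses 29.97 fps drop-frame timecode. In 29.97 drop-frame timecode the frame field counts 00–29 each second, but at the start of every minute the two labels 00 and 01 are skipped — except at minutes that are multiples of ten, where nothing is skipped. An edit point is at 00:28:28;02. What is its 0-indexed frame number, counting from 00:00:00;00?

As if non-drop at 30 labels/s: (0 × 3600 + 28 × 60 + 28) × 30 + 2 = 51242.
Minute boundaries passed: 28; those not divisible by 10: 28 − 2 = 26; dropped labels = 2 × 26 = 52.
Actual frame index = 51242 − 52 = 51190.

51190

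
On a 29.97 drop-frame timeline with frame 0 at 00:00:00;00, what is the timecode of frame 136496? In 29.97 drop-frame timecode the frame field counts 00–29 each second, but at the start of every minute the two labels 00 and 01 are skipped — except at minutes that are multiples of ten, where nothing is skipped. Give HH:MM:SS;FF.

Ten DF minutes hold 17982 frames, so frame 136496 lies in block 7 (frames 125874–143855) with 10622 frames into that block.
The block's first minute is 1800 frames and the rest 1798 each; 10622 frames reaches minute 5, so 7 × 18 + 5 × 2 = 136 labels have been skipped so far.
Adding those back, label number 136496 + 136 = 136632 at 30 labels/s is 4554 s + 12 f = 1 h 15 min 54 s frame 12, i.e. 01:15:54;12.

01:15:54;12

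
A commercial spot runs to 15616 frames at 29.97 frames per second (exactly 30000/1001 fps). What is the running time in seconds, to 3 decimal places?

521.054 seconds

Running time = 15616 × 1001/30000 = 976976/1875 s ≈ 521.054 s.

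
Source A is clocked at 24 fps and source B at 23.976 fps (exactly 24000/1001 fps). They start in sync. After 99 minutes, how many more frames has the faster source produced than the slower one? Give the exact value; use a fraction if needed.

99 min = 5940 s.
A emits 24 × 5940 = 142560 frames; B emits 24000/1001 × 5940 = 12960000/91.
Difference = 12960/91 frames (≈ 142.4176); B is behind A.

12960/91 frames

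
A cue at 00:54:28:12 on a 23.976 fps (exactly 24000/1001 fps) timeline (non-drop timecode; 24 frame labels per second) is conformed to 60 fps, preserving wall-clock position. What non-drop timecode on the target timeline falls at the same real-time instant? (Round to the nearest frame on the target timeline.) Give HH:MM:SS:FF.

Source frame index: (0×3600 + 54×60 + 28) × 24 + 12 = 78444.
Real time: 78444 / (24000/1001) = 6543537/2000 s.
Target frame: (6543537/2000) × (60) = 19630611/100 ≈ 196306.110 → 196306.
At 60 labels/s: frame 196306 → 00:54:31:46.

00:54:31:46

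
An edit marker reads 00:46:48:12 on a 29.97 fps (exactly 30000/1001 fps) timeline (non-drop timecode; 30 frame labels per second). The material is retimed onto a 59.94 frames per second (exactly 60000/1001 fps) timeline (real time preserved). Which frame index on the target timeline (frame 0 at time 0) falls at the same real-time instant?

frame 168504

Source frame index: (0×3600 + 46×60 + 48) × 30 + 12 = 84252.
Real time: 84252 / (30000/1001) = 7028021/2500 s.
Target frame: (7028021/2500) × (60000/1001) = 168504.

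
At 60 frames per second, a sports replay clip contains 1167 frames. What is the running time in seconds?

Running time = 1167 / (60) = 19.45 s.

19.45 seconds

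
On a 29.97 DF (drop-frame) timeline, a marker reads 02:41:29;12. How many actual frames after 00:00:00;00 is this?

Complete 10-minute blocks: 16, each 17982 frames → 287712.
Remaining 1 whole minute in the current block: 1800 + 0 × 1798 = 1800 frames.
Within the current minute: 29 × 30 + 12 − 2 = 880 (labels ;00/;01 skipped at this minute). Total = 287712 + 1800 + 880 = 290392.

290392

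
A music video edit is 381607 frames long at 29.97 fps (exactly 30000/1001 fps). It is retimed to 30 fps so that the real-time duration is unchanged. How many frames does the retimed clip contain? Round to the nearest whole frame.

Frames at target rate = 381607 × (30) / (30000/1001) = 381988607/1000 ≈ 381988.607.
Nearest whole frame: 381989.

381989 frames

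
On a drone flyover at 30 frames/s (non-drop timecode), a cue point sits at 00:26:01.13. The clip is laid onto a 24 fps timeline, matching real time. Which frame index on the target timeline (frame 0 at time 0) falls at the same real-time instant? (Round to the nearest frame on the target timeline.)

frame 37474

Source frame index: (0×3600 + 26×60 + 1) × 30 + 13 = 46843.
Real time: 46843 / (30) = 46843/30 s.
Target frame: (46843/30) × (24) = 187372/5 ≈ 37474.400 → 37474.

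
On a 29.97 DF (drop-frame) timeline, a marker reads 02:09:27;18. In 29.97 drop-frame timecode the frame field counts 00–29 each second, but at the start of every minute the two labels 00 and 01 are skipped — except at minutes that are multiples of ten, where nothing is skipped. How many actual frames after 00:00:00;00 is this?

As if non-drop at 30 labels/s: (2 × 3600 + 9 × 60 + 27) × 30 + 18 = 233028.
Minute boundaries passed: 129; those not divisible by 10: 129 − 12 = 117; dropped labels = 2 × 117 = 234.
Actual frame index = 233028 − 234 = 232794.

232794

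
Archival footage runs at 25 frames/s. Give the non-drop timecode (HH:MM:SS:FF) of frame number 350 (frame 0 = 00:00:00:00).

350 ÷ 25 = 14 full seconds, remainder 0 frames.
14 s = 0 h 0 min 14 s.
Timecode: 00:00:14:00.

00:00:14:00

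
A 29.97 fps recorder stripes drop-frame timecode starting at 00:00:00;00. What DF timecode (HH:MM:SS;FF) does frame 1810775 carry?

Ten DF minutes hold 17982 frames, so frame 1810775 lies in block 100 (frames 1798200–1816181) with 12575 frames into that block.
The block's first minute is 1800 frames and the rest 1798 each; 12575 frames reaches minute 6, so 100 × 18 + 6 × 2 = 1812 labels have been skipped so far.
Adding those back, label number 1810775 + 1812 = 1812587 at 30 labels/s is 60419 s + 17 f = 16 h 46 min 59 s frame 17, i.e. 16:46:59;17.

16:46:59;17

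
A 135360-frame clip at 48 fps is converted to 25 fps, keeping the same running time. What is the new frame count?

Target frames = source frames × (target rate / source rate) = 135360 × (25)/(48) = 135360 × 25/48 = 70500.

70500 frames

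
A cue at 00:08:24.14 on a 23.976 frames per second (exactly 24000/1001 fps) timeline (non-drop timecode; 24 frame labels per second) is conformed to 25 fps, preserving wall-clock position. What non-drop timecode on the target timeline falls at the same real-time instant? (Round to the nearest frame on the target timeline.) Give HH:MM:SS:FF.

Source frame index: (0×3600 + 8×60 + 24) × 24 + 14 = 12110.
Real time: 12110 / (24000/1001) = 1212211/2400 s.
Target frame: (1212211/2400) × (25) = 1212211/96 ≈ 12627.198 → 12627.
At 25 labels/s: frame 12627 → 00:08:25:02.

00:08:25:02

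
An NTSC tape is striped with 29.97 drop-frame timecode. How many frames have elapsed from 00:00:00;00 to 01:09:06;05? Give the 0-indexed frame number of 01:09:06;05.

124259

Complete 10-minute blocks: 6, each 17982 frames → 107892.
Remaining 9 whole minutes in the current block: 1800 + 8 × 1798 = 16184 frames.
Within the current minute: 6 × 30 + 5 − 2 = 183 (labels ;00/;01 skipped at this minute). Total = 107892 + 16184 + 183 = 124259.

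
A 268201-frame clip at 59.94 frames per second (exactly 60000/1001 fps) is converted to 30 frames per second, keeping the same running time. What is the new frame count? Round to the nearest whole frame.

134235 frames

Frames at target rate = 268201 × (30) / (60000/1001) = 268469201/2000 ≈ 134234.601.
Nearest whole frame: 134235.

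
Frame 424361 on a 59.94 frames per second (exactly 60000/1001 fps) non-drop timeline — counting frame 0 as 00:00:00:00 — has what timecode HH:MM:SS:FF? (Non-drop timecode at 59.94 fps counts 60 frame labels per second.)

01:57:52:41

424361 ÷ 60 = 7072 full seconds, remainder 41 frames.
7072 s = 1 h 57 min 52 s.
Timecode: 01:57:52:41.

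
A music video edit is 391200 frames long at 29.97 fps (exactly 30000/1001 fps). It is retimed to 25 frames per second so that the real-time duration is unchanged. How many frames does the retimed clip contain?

326326 frames

Target frames = source frames × (target rate / source rate) = 391200 × (25)/(30000/1001) = 391200 × 1001/1200 = 326326.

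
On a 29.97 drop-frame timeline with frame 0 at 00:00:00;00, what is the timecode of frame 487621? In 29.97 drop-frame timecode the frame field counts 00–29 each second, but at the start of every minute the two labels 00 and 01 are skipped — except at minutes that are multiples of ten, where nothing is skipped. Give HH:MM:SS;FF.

Ten DF minutes hold 17982 frames, so frame 487621 lies in block 27 (frames 485514–503495) with 2107 frames into that block.
The block's first minute is 1800 frames and the rest 1798 each; 2107 frames reaches minute 1, so 27 × 18 + 1 × 2 = 488 labels have been skipped so far.
Adding those back, label number 487621 + 488 = 488109 at 30 labels/s is 16270 s + 9 f = 4 h 31 min 10 s frame 9, i.e. 04:31:10;09.

04:31:10;09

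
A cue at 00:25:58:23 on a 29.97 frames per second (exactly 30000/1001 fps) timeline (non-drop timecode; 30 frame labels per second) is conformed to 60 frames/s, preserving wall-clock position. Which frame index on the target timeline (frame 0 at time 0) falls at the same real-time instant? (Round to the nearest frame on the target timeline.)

Source frame index: (0×3600 + 25×60 + 58) × 30 + 23 = 46763.
Real time: 46763 / (30000/1001) = 46809763/30000 s.
Target frame: (46809763/30000) × (60) = 46809763/500 ≈ 93619.526 → 93620.

frame 93620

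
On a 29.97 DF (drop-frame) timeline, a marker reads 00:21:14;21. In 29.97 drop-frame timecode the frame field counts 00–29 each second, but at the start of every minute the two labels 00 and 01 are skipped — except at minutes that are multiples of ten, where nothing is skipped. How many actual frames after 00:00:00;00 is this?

38203

Complete 10-minute blocks: 2, each 17982 frames → 35964.
Remaining 1 whole minute in the current block: 1800 + 0 × 1798 = 1800 frames.
Within the current minute: 14 × 30 + 21 − 2 = 439 (labels ;00/;01 skipped at this minute). Total = 35964 + 1800 + 439 = 38203.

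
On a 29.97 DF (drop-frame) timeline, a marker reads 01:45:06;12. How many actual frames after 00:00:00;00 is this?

Complete 10-minute blocks: 10, each 17982 frames → 179820.
Remaining 5 whole minutes in the current block: 1800 + 4 × 1798 = 8992 frames.
Within the current minute: 6 × 30 + 12 − 2 = 190 (labels ;00/;01 skipped at this minute). Total = 179820 + 8992 + 190 = 189002.

189002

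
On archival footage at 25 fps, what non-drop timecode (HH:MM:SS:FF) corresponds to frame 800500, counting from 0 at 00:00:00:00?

800500 ÷ 25 = 32020 full seconds, remainder 0 frames.
32020 s = 8 h 53 min 40 s.
Timecode: 08:53:40:00.

08:53:40:00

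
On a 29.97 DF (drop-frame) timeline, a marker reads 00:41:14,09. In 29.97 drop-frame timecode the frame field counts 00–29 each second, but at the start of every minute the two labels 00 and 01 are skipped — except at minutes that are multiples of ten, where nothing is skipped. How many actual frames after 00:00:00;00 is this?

74155

Complete 10-minute blocks: 4, each 17982 frames → 71928.
Remaining 1 whole minute in the current block: 1800 + 0 × 1798 = 1800 frames.
Within the current minute: 14 × 30 + 9 − 2 = 427 (labels ;00/;01 skipped at this minute). Total = 71928 + 1800 + 427 = 74155.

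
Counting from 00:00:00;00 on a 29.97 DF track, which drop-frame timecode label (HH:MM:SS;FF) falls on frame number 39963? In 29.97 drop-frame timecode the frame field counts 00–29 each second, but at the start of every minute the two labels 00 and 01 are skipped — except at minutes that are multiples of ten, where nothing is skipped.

00:22:13;13

Ten DF minutes hold 17982 frames, so frame 39963 lies in block 2 (frames 35964–53945) with 3999 frames into that block.
The block's first minute is 1800 frames and the rest 1798 each; 3999 frames reaches minute 2, so 2 × 18 + 2 × 2 = 40 labels have been skipped so far.
Adding those back, label number 39963 + 40 = 40003 at 30 labels/s is 1333 s + 13 f = 0 h 22 min 13 s frame 13, i.e. 00:22:13;13.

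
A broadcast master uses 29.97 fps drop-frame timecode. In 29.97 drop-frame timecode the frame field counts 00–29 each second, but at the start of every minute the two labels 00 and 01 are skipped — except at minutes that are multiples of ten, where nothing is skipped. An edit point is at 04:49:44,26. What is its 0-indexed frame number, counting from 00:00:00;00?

521024

As if non-drop at 30 labels/s: (4 × 3600 + 49 × 60 + 44) × 30 + 26 = 521546.
Minute boundaries passed: 289; those not divisible by 10: 289 − 28 = 261; dropped labels = 2 × 261 = 522.
Actual frame index = 521546 − 522 = 521024.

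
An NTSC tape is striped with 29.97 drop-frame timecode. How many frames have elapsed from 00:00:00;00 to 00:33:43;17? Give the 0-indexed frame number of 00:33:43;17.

60647

As if non-drop at 30 labels/s: (0 × 3600 + 33 × 60 + 43) × 30 + 17 = 60707.
Minute boundaries passed: 33; those not divisible by 10: 33 − 3 = 30; dropped labels = 2 × 30 = 60.
Actual frame index = 60707 − 60 = 60647.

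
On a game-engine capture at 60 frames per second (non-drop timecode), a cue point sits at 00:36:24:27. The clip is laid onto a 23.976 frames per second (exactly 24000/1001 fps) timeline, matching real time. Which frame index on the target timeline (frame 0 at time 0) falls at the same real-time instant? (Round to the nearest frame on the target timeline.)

frame 52374

Source frame index: (0×3600 + 36×60 + 24) × 60 + 27 = 131067.
Real time: 131067 / (60) = 43689/20 s.
Target frame: (43689/20) × (24000/1001) = 52426800/1001 ≈ 52374.426 → 52374.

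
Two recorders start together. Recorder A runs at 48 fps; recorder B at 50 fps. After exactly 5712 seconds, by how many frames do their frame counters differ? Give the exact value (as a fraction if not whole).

A emits 48 × 5712 = 274176 frames; B emits 50 × 5712 = 285600.
Difference = 11424 frames; B is ahead of A.

11424 frames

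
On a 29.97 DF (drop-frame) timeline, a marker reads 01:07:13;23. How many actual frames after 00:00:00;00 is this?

120891

As if non-drop at 30 labels/s: (1 × 3600 + 7 × 60 + 13) × 30 + 23 = 121013.
Minute boundaries passed: 67; those not divisible by 10: 67 − 6 = 61; dropped labels = 2 × 61 = 122.
Actual frame index = 121013 − 122 = 120891.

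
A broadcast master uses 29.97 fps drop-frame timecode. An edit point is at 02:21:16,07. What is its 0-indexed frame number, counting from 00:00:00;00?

254033

As if non-drop at 30 labels/s: (2 × 3600 + 21 × 60 + 16) × 30 + 7 = 254287.
Minute boundaries passed: 141; those not divisible by 10: 141 − 14 = 127; dropped labels = 2 × 127 = 254.
Actual frame index = 254287 − 254 = 254033.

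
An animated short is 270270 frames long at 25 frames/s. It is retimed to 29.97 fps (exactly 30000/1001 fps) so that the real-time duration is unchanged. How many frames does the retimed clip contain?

324000 frames

Target frames = source frames × (target rate / source rate) = 270270 × (30000/1001)/(25) = 270270 × 1200/1001 = 324000.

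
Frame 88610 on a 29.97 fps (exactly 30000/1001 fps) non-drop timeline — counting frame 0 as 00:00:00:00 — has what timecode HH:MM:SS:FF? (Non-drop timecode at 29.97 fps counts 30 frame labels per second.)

00:49:13:20

88610 ÷ 30 = 2953 full seconds, remainder 20 frames.
2953 s = 0 h 49 min 13 s.
Timecode: 00:49:13:20.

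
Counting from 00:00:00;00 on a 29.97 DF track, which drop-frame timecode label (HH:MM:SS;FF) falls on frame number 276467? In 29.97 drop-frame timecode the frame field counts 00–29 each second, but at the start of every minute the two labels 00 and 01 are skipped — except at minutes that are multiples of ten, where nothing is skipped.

Each 10-minute DF block holds 10 × 60 × 30 − 9 × 2 = 17982 frames. 276467 ÷ 17982 → 15 full blocks, remainder 6737.
Within the partial block the first minute is 1800 frames and each further minute 1798, so 3 further minute boundaries passed. Total skipped labels = 18 × 15 + 2 × 3 = 276.
Non-drop label index = 276467 + 276 = 276743; at 30 labels/s that is 02:33:44:23, i.e. DF 02:33:44;23.

02:33:44;23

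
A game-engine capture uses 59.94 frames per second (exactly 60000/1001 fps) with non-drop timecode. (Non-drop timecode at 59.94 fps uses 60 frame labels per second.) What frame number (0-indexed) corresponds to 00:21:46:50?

frame 78410

Total seconds to the label: (0 × 3600 + 21 × 60 + 46) = 1306.
Frame index = 1306 × 60 + 50 = 78410.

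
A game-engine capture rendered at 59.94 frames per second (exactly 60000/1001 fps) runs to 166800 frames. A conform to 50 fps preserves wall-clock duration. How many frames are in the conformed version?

Target frames = source frames × (target rate / source rate) = 166800 × (50)/(60000/1001) = 166800 × 1001/1200 = 139139.

139139 frames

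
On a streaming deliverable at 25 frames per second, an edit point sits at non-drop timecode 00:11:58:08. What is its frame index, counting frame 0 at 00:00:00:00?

frame 17958

Total seconds to the label: (0 × 3600 + 11 × 60 + 58) = 718.
Frame index = 718 × 25 + 8 = 17958.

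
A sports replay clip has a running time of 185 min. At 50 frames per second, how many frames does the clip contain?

185 min = 11100 s.
Frames = 11100 × 50 = 555000.

555000 frames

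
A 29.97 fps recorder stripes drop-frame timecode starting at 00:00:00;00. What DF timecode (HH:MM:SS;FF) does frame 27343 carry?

00:15:12;11

Ten DF minutes hold 17982 frames, so frame 27343 lies in block 1 (frames 17982–35963) with 9361 frames into that block.
The block's first minute is 1800 frames and the rest 1798 each; 9361 frames reaches minute 5, so 1 × 18 + 5 × 2 = 28 labels have been skipped so far.
Adding those back, label number 27343 + 28 = 27371 at 30 labels/s is 912 s + 11 f = 0 h 15 min 12 s frame 11, i.e. 00:15:12;11.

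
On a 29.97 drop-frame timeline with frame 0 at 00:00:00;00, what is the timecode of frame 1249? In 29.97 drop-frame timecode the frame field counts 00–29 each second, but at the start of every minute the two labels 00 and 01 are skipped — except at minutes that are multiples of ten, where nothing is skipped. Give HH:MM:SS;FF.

00:00:41;19

Each 10-minute DF block holds 10 × 60 × 30 − 9 × 2 = 17982 frames. 1249 ÷ 17982 → 0 full blocks, remainder 1249.
Within the partial block the first minute is 1800 frames and each further minute 1798, so 0 further minute boundaries passed. Total skipped labels = 18 × 0 + 2 × 0 = 0.
Non-drop label index = 1249 + 0 = 1249; at 30 labels/s that is 00:00:41:19, i.e. DF 00:00:41;19.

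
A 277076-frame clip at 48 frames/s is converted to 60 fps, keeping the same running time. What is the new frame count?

346345 frames

Target frames = source frames × (target rate / source rate) = 277076 × (60)/(48) = 277076 × 5/4 = 346345.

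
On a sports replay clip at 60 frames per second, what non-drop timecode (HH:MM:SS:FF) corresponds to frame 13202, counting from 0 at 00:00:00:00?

00:03:40:02

13202 ÷ 60 = 220 full seconds, remainder 2 frames.
220 s = 0 h 3 min 40 s.
Timecode: 00:03:40:02.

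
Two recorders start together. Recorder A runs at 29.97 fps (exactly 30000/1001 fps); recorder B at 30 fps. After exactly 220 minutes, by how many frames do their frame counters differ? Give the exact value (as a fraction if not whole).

36000/91 frames

220 min = 13200 s.
A emits 30000/1001 × 13200 = 36000000/91 frames; B emits 30 × 13200 = 396000.
Difference = 36000/91 frames (≈ 395.6044); B is ahead of A.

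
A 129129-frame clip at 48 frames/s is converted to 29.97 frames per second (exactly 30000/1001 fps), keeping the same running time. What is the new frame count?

80625 frames

Target frames = source frames × (target rate / source rate) = 129129 × (30000/1001)/(48) = 129129 × 625/1001 = 80625.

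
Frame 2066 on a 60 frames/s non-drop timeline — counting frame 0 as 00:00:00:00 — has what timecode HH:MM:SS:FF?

2066 ÷ 60 = 34 full seconds, remainder 26 frames.
34 s = 0 h 0 min 34 s.
Timecode: 00:00:34:26.

00:00:34:26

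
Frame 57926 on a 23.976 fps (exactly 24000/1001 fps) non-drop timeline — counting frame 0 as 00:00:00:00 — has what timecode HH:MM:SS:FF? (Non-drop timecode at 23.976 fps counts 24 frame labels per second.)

00:40:13:14

57926 ÷ 24 = 2413 full seconds, remainder 14 frames.
2413 s = 0 h 40 min 13 s.
Timecode: 00:40:13:14.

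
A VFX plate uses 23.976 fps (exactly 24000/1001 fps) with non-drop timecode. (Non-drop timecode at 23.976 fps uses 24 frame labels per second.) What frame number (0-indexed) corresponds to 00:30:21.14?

frame 43718

Total seconds to the label: (0 × 3600 + 30 × 60 + 21) = 1821.
Frame index = 1821 × 24 + 14 = 43718.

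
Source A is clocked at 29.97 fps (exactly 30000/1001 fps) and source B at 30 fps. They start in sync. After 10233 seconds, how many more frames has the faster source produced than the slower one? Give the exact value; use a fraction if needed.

306990/1001 frames

A emits 30000/1001 × 10233 = 306990000/1001 frames; B emits 30 × 10233 = 306990.
Difference = 306990/1001 frames (≈ 306.6833); B is ahead of A.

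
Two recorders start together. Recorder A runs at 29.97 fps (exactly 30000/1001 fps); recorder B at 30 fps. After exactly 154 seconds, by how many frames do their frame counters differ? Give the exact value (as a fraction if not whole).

A emits 30000/1001 × 154 = 60000/13 frames; B emits 30 × 154 = 4620.
Difference = 60/13 frames (≈ 4.6154); B is ahead of A.

60/13 frames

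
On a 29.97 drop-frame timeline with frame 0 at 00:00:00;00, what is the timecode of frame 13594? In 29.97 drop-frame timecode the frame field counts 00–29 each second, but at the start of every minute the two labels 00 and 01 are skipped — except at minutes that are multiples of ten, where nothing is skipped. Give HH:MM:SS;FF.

00:07:33;18

Ten DF minutes hold 17982 frames, so frame 13594 lies in block 0 (frames 0–17981) with 13594 frames into that block.
The block's first minute is 1800 frames and the rest 1798 each; 13594 frames reaches minute 7, so 0 × 18 + 7 × 2 = 14 labels have been skipped so far.
Adding those back, label number 13594 + 14 = 13608 at 30 labels/s is 453 s + 18 f = 0 h 7 min 33 s frame 18, i.e. 00:07:33;18.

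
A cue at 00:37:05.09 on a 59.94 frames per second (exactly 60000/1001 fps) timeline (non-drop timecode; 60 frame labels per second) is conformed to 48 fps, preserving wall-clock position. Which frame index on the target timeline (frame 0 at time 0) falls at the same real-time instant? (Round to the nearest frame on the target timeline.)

Source frame index: (0×3600 + 37×60 + 5) × 60 + 9 = 133509.
Real time: 133509 / (60000/1001) = 44547503/20000 s.
Target frame: (44547503/20000) × (48) = 133642509/1250 ≈ 106914.007 → 106914.

frame 106914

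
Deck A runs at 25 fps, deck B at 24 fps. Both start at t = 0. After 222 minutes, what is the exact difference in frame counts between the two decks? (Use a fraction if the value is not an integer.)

222 min = 13320 s.
A emits 25 × 13320 = 333000 frames; B emits 24 × 13320 = 319680.
Difference = 13320 frames; B is behind A.

13320 frames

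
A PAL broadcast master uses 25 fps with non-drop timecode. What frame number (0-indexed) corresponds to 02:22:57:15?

Total seconds to the label: (2 × 3600 + 22 × 60 + 57) = 8577.
Frame index = 8577 × 25 + 15 = 214440.

frame 214440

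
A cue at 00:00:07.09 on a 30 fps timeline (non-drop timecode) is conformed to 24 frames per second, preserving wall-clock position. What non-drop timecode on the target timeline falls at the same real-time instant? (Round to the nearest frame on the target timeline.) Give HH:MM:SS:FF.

00:00:07:07

Source frame index: (0×3600 + 0×60 + 7) × 30 + 9 = 219.
Real time: 219 / (30) = 73/10 s.
Target frame: (73/10) × (24) = 876/5 ≈ 175.200 → 175.
At 24 labels/s: frame 175 → 00:00:07:07.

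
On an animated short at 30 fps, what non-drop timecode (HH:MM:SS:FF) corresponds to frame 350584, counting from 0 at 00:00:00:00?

03:14:46:04

350584 ÷ 30 = 11686 full seconds, remainder 4 frames.
11686 s = 3 h 14 min 46 s.
Timecode: 03:14:46:04.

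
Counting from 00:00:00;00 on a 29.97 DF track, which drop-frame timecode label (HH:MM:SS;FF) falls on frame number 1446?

00:00:48;06

Ten DF minutes hold 17982 frames, so frame 1446 lies in block 0 (frames 0–17981) with 1446 frames into that block.
The block's first minute is 1800 frames and the rest 1798 each; 1446 frames reaches minute 0, so 0 × 18 + 0 × 2 = 0 labels have been skipped so far.
Adding those back, label number 1446 + 0 = 1446 at 30 labels/s is 48 s + 6 f = 0 h 0 min 48 s frame 6, i.e. 00:00:48;06.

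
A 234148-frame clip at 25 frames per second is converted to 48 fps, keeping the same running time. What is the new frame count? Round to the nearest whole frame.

449564 frames

Frames at target rate = 234148 × (48) / (25) = 11239104/25 ≈ 449564.160.
Nearest whole frame: 449564.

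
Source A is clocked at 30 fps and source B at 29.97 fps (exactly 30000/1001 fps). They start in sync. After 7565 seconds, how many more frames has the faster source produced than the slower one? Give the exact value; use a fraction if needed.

226950/1001 frames

A emits 30 × 7565 = 226950 frames; B emits 30000/1001 × 7565 = 226950000/1001.
Difference = 226950/1001 frames (≈ 226.7233); B is behind A.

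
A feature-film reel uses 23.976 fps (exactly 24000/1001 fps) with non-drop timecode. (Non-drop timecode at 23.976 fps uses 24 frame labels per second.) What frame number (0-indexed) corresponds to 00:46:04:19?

66355

Total seconds to the label: (0 × 3600 + 46 × 60 + 4) = 2764.
Frame index = 2764 × 24 + 19 = 66355.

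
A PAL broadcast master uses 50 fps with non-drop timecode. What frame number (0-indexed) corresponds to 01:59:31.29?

frame 358579

Total seconds to the label: (1 × 3600 + 59 × 60 + 31) = 7171.
Frame index = 7171 × 50 + 29 = 358579.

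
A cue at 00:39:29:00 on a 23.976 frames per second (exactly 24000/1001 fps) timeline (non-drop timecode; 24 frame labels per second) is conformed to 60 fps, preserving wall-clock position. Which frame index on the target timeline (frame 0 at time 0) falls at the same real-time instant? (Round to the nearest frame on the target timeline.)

Source frame index: (0×3600 + 39×60 + 29) × 24 + 0 = 56856.
Real time: 56856 / (24000/1001) = 2371369/1000 s.
Target frame: (2371369/1000) × (60) = 7114107/50 ≈ 142282.140 → 142282.

frame 142282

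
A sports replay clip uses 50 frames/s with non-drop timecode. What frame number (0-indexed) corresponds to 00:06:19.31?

18981

Total seconds to the label: (0 × 3600 + 6 × 60 + 19) = 379.
Frame index = 379 × 50 + 31 = 18981.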